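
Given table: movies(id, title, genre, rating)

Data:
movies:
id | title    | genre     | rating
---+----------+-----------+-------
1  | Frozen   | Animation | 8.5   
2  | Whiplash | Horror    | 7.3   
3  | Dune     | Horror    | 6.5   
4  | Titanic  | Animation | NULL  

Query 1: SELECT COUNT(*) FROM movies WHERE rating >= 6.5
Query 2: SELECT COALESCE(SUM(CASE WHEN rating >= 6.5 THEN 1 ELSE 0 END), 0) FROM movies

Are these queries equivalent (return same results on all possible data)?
Yes, equivalent

Both queries return: [(3,)]

Reason: COUNT with WHERE vs conditional SUM (COALESCE handles empty-table NULL)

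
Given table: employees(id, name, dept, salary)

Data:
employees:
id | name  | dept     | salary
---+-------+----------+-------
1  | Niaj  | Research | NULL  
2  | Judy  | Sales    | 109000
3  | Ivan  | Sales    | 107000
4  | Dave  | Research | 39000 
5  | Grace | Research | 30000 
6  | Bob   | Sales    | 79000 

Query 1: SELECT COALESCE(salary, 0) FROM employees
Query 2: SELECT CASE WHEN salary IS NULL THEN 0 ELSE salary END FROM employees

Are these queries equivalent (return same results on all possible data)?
Yes, equivalent

Both queries return: [(0,), (30000,), (39000,), (79000,), (107000,), (109000,)]

Reason: COALESCE vs CASE for NULL handling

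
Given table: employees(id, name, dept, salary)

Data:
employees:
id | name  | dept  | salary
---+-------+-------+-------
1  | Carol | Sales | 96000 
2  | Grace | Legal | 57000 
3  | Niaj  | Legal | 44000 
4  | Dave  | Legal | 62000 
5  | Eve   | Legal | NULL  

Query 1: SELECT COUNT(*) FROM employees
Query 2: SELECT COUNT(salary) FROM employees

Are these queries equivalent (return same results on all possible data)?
No, not equivalent

Query 1 returns: [(5,)]
Query 2 returns: [(4,)]

Reason: COUNT(*) includes NULLs, COUNT(column) excludes them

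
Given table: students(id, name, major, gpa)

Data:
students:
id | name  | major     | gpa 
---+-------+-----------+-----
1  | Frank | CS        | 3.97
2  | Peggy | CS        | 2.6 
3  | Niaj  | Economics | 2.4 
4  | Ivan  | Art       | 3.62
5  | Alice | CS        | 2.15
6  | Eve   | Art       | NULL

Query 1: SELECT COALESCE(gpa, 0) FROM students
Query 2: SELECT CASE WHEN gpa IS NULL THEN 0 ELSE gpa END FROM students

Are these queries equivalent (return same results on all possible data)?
Yes, equivalent

Both queries return: [(0,), (2.15,), (2.4,), (2.6,), (3.62,), (3.97,)]

Reason: COALESCE vs CASE for NULL handling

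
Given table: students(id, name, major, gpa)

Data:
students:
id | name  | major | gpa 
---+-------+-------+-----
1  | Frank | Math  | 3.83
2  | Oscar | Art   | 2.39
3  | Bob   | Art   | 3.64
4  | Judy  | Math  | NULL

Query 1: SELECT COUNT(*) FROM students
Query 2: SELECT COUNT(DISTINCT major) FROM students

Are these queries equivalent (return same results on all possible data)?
No, not equivalent

Query 1 returns: [(4,)]
Query 2 returns: [(2,)]

Reason: COUNT(*) counts rows, COUNT(DISTINCT major) counts unique majors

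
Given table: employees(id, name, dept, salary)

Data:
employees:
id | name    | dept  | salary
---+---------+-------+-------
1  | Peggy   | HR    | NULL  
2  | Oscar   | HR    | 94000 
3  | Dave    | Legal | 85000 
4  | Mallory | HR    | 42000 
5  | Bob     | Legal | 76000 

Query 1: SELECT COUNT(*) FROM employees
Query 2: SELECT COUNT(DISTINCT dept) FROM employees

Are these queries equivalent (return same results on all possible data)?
No, not equivalent

Query 1 returns: [(5,)]
Query 2 returns: [(2,)]

Reason: COUNT(*) counts rows, COUNT(DISTINCT dept) counts unique depts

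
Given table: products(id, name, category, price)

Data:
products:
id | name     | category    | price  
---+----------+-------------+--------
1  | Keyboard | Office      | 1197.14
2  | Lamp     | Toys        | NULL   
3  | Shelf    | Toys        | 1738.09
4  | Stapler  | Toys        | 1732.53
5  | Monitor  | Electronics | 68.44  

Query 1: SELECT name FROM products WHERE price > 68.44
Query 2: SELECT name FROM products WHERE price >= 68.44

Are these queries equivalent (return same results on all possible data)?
No, not equivalent

Query 1 returns: [('Keyboard',), ('Shelf',), ('Stapler',)]
Query 2 returns: [('Keyboard',), ('Shelf',), ('Stapler',), ('Monitor',)]

Reason: > vs >= gives different results when price = 68.44 exists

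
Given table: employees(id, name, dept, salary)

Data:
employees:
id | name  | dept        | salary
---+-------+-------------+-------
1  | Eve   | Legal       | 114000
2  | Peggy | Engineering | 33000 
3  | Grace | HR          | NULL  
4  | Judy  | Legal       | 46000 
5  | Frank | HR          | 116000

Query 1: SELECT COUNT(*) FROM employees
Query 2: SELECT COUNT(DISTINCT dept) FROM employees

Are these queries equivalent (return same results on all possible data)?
No, not equivalent

Query 1 returns: [(5,)]
Query 2 returns: [(3,)]

Reason: COUNT(*) counts rows, COUNT(DISTINCT dept) counts unique depts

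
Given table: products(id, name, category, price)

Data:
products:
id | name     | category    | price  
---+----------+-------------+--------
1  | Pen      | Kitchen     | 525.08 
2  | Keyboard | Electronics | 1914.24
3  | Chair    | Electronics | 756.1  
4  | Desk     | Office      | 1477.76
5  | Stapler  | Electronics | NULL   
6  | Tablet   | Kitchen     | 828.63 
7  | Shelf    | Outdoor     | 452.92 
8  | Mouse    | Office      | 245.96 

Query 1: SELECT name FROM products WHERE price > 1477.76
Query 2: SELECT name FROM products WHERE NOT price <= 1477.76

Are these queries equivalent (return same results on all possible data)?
Yes, equivalent

Both queries return: [('Keyboard',)]

Reason: Both filter price > 1477.76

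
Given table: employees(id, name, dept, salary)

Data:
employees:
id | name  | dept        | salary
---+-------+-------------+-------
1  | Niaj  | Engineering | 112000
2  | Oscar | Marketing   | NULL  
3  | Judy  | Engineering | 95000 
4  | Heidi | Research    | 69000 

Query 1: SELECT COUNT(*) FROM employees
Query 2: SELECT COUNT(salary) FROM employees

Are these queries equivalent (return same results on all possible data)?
No, not equivalent

Query 1 returns: [(4,)]
Query 2 returns: [(3,)]

Reason: COUNT(*) includes NULLs, COUNT(column) excludes them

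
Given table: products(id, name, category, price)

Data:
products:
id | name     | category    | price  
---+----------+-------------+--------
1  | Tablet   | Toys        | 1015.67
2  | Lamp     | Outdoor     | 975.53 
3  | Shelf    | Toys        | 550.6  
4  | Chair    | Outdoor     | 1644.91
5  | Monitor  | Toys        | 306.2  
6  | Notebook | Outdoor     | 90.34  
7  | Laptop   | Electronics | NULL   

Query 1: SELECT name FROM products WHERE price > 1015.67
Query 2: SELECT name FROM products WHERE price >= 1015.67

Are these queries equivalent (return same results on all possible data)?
No, not equivalent

Query 1 returns: [('Chair',)]
Query 2 returns: [('Tablet',), ('Chair',)]

Reason: > vs >= gives different results when price = 1015.67 exists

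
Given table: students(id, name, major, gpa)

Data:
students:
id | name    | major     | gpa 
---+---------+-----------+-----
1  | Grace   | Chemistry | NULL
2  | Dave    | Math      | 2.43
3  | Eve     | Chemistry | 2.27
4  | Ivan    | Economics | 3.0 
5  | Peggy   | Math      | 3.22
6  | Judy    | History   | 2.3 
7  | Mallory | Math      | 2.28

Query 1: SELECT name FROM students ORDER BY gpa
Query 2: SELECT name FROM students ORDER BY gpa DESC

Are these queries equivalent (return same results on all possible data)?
No, not equivalent

Query 1 returns: [('Grace',), ('Eve',), ('Mallory',), ('Judy',), ('Dave',), ('Ivan',), ('Peggy',)]
Query 2 returns: [('Peggy',), ('Ivan',), ('Dave',), ('Judy',), ('Mallory',), ('Eve',), ('Grace',)]

Reason: ASC vs DESC gives opposite ordering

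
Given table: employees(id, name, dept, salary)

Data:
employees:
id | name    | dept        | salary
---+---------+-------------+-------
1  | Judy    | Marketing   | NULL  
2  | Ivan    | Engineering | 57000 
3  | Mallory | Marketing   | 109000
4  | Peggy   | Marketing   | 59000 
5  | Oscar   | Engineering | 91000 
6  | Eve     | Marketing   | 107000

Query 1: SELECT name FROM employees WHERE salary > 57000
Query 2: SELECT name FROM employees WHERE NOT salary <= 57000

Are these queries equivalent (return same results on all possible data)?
Yes, equivalent

Both queries return: [('Eve',), ('Mallory',), ('Oscar',), ('Peggy',)]

Reason: Both filter salary > 57000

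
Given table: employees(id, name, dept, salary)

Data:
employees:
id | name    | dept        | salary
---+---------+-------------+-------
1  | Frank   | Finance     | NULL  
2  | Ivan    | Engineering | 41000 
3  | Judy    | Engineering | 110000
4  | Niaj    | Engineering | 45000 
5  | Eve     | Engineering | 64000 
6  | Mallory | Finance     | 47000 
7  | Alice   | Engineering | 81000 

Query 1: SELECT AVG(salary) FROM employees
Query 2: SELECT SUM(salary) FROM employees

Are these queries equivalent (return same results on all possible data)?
No, not equivalent

Query 1 returns: [(64666.666666666664,)]
Query 2 returns: [(388000,)]

Reason: AVG vs SUM give different aggregate values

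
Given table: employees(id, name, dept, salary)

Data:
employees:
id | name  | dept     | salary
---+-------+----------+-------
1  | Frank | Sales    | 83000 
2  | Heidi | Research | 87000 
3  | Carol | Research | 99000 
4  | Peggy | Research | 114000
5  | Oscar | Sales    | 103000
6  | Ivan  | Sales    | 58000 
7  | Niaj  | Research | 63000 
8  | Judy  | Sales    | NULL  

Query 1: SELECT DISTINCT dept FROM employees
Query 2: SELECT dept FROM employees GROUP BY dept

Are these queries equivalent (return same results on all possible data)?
Yes, equivalent

Both queries return: [('Research',), ('Sales',)]

Reason: Both get unique depts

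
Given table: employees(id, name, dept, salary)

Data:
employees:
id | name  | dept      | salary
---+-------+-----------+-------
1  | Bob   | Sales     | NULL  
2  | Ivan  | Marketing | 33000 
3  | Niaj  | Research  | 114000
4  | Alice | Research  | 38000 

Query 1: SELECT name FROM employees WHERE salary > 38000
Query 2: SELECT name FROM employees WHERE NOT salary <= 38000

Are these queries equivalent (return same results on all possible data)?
Yes, equivalent

Both queries return: [('Niaj',)]

Reason: Both filter salary > 38000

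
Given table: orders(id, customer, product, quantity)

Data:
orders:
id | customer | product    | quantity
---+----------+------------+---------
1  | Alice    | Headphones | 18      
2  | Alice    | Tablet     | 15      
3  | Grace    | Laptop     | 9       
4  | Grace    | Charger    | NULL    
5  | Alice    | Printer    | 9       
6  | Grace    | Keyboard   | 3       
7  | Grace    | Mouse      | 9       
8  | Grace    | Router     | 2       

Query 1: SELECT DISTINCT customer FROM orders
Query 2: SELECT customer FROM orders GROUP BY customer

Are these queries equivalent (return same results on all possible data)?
Yes, equivalent

Both queries return: [('Alice',), ('Grace',)]

Reason: Both get unique customers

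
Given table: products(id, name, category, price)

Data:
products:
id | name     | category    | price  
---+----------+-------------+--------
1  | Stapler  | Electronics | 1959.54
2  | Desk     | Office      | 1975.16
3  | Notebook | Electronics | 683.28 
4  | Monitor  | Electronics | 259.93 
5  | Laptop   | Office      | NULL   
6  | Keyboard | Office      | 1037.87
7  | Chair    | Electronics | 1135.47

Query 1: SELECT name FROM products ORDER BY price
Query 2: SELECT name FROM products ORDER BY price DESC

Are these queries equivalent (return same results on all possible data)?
No, not equivalent

Query 1 returns: [('Laptop',), ('Monitor',), ('Notebook',), ('Keyboard',), ('Chair',), ('Stapler',), ('Desk',)]
Query 2 returns: [('Desk',), ('Stapler',), ('Chair',), ('Keyboard',), ('Notebook',), ('Monitor',), ('Laptop',)]

Reason: ASC vs DESC gives opposite ordering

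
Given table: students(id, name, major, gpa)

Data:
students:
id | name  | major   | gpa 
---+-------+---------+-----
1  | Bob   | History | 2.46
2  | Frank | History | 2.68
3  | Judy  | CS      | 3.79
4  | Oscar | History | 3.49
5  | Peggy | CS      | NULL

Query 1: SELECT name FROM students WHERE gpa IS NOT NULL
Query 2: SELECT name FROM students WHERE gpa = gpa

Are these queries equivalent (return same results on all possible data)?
Yes, equivalent

Both queries return: [('Bob',), ('Frank',), ('Judy',), ('Oscar',)]

Reason: IS NOT NULL vs self-equality (both exclude NULLs)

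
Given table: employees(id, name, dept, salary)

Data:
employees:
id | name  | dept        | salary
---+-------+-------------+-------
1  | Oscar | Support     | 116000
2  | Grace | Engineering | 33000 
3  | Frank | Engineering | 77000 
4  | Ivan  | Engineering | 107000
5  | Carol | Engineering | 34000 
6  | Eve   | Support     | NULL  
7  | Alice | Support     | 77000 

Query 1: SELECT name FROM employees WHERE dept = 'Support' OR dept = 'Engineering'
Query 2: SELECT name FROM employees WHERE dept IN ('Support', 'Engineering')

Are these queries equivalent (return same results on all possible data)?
Yes, equivalent

Both queries return: [('Alice',), ('Carol',), ('Eve',), ('Frank',), ('Grace',), ('Ivan',), ('Oscar',)]

Reason: OR vs IN are equivalent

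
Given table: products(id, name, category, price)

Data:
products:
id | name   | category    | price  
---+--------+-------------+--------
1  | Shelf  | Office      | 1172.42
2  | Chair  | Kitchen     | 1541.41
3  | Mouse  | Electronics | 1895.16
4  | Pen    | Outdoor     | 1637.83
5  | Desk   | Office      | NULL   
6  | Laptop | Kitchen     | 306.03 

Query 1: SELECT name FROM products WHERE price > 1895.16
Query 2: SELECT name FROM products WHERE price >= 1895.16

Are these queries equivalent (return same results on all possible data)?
No, not equivalent

Query 1 returns: []
Query 2 returns: [('Mouse',)]

Reason: > vs >= gives different results when price = 1895.16 exists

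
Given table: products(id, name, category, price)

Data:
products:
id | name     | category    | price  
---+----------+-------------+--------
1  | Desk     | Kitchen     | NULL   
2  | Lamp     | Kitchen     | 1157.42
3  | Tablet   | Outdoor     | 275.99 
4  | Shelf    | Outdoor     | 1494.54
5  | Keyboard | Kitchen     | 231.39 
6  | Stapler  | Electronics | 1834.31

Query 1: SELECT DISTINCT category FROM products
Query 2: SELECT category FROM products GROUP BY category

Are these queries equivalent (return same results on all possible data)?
Yes, equivalent

Both queries return: [('Electronics',), ('Kitchen',), ('Outdoor',)]

Reason: Both get unique categorys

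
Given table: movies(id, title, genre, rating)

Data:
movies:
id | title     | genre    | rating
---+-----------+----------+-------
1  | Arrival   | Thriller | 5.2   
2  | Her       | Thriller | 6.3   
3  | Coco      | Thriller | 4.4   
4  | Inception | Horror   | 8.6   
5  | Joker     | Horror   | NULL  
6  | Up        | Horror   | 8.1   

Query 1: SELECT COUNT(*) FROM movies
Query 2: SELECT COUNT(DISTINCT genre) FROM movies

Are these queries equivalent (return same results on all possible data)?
No, not equivalent

Query 1 returns: [(6,)]
Query 2 returns: [(2,)]

Reason: COUNT(*) counts rows, COUNT(DISTINCT genre) counts unique genres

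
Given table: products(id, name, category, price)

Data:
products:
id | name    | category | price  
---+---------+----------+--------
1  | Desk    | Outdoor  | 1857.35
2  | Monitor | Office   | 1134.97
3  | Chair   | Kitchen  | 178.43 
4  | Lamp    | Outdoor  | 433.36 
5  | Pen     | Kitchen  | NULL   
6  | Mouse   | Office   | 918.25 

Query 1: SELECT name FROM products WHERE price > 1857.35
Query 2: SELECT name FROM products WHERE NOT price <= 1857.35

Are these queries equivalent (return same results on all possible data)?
Yes, equivalent

Both queries return: []

Reason: Both filter price > 1857.35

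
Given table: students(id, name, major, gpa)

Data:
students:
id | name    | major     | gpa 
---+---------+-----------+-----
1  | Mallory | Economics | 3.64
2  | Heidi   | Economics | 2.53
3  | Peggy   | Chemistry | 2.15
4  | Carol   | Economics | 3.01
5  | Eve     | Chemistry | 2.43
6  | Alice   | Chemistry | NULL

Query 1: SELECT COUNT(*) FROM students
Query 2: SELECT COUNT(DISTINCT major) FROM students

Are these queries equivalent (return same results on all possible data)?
No, not equivalent

Query 1 returns: [(6,)]
Query 2 returns: [(2,)]

Reason: COUNT(*) counts rows, COUNT(DISTINCT major) counts unique majors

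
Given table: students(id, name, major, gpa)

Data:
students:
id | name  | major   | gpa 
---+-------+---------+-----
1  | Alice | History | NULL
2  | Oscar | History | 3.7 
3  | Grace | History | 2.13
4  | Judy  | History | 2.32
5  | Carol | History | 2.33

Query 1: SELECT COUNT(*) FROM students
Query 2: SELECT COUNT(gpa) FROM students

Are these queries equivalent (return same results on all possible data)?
No, not equivalent

Query 1 returns: [(5,)]
Query 2 returns: [(4,)]

Reason: COUNT(*) includes NULLs, COUNT(column) excludes them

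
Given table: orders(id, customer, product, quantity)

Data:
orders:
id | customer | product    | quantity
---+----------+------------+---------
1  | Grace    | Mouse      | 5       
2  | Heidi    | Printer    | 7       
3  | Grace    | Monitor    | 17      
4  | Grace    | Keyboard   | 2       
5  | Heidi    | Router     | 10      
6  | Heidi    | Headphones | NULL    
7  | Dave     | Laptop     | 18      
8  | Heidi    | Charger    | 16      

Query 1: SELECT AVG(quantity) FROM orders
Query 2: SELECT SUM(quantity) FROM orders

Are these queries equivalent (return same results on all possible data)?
No, not equivalent

Query 1 returns: [(10.714285714285714,)]
Query 2 returns: [(75,)]

Reason: AVG vs SUM give different aggregate values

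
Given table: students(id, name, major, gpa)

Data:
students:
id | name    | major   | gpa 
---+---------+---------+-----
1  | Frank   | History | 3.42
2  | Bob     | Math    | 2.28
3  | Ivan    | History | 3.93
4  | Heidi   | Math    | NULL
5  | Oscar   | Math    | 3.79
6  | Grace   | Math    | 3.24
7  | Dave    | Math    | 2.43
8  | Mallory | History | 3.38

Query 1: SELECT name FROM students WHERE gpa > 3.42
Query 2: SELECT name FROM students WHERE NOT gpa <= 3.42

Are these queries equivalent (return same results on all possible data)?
Yes, equivalent

Both queries return: [('Ivan',), ('Oscar',)]

Reason: Both filter gpa > 3.42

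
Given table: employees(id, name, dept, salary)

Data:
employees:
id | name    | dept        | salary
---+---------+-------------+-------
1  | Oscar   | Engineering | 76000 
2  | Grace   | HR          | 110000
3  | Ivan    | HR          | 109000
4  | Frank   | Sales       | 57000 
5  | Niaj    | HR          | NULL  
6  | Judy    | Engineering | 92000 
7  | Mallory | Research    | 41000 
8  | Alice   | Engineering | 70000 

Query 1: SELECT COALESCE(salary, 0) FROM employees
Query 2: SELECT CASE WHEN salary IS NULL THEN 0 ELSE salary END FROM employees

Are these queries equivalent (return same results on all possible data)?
Yes, equivalent

Both queries return: [(0,), (41000,), (57000,), (70000,), (76000,), (92000,), (109000,), (110000,)]

Reason: COALESCE vs CASE for NULL handling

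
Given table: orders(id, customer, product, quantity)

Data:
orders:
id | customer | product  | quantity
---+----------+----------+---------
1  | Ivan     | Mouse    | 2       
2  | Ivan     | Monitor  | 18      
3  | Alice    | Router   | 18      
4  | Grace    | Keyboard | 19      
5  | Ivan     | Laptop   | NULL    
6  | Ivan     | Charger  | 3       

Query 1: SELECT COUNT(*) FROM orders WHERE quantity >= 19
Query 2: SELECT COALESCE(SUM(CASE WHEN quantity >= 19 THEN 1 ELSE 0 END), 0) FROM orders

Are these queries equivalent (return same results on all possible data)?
Yes, equivalent

Both queries return: [(1,)]

Reason: COUNT with WHERE vs conditional SUM (COALESCE handles empty-table NULL)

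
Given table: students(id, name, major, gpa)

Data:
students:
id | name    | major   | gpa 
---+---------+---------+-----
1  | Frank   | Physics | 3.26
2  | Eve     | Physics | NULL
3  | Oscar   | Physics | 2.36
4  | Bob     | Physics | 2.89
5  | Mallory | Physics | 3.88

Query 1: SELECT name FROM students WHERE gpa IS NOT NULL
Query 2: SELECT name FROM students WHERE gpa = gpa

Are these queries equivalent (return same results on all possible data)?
Yes, equivalent

Both queries return: [('Bob',), ('Frank',), ('Mallory',), ('Oscar',)]

Reason: IS NOT NULL vs self-equality (both exclude NULLs)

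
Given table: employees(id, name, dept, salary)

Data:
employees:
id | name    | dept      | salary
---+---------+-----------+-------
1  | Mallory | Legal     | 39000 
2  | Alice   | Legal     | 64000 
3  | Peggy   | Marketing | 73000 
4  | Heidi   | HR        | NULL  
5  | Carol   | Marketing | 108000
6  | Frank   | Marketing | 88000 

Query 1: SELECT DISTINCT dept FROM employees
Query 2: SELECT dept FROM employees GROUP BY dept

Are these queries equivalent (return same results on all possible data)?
Yes, equivalent

Both queries return: [('HR',), ('Legal',), ('Marketing',)]

Reason: Both get unique depts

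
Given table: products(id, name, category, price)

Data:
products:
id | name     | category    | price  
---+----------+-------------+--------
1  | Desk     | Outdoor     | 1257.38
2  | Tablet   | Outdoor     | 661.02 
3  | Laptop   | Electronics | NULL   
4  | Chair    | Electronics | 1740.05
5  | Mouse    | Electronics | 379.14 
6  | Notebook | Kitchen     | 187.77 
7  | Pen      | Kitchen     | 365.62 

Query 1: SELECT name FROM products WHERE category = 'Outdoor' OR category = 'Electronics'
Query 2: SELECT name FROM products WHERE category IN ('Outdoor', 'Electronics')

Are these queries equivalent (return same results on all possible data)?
Yes, equivalent

Both queries return: [('Chair',), ('Desk',), ('Laptop',), ('Mouse',), ('Tablet',)]

Reason: OR vs IN are equivalent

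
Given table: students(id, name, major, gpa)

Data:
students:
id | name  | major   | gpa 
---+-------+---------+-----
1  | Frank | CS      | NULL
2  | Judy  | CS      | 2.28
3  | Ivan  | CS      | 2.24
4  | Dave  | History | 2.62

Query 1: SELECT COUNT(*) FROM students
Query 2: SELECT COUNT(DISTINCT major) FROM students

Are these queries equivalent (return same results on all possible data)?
No, not equivalent

Query 1 returns: [(4,)]
Query 2 returns: [(2,)]

Reason: COUNT(*) counts rows, COUNT(DISTINCT major) counts unique majors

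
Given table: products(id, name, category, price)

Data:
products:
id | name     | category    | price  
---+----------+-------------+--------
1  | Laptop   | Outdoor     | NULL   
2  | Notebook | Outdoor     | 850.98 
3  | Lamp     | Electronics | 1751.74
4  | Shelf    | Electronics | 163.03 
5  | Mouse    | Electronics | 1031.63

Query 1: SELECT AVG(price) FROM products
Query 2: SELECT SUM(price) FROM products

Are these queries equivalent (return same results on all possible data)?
No, not equivalent

Query 1 returns: [(949.345,)]
Query 2 returns: [(3797.38,)]

Reason: AVG vs SUM give different aggregate values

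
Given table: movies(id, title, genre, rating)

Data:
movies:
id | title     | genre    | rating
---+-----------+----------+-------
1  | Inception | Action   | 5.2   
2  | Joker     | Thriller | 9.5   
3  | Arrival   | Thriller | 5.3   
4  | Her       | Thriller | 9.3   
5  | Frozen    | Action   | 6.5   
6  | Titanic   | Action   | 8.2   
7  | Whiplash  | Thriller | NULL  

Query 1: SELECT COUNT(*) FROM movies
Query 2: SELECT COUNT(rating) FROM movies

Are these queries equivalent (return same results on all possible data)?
No, not equivalent

Query 1 returns: [(7,)]
Query 2 returns: [(6,)]

Reason: COUNT(*) includes NULLs, COUNT(column) excludes them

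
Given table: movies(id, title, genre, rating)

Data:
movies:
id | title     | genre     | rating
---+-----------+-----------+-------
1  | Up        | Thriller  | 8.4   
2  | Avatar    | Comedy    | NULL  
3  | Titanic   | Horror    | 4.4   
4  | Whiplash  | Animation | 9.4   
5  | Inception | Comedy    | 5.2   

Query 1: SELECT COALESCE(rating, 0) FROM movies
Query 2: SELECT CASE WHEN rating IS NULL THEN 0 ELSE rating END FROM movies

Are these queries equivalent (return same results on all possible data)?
Yes, equivalent

Both queries return: [(0,), (4.4,), (5.2,), (8.4,), (9.4,)]

Reason: COALESCE vs CASE for NULL handling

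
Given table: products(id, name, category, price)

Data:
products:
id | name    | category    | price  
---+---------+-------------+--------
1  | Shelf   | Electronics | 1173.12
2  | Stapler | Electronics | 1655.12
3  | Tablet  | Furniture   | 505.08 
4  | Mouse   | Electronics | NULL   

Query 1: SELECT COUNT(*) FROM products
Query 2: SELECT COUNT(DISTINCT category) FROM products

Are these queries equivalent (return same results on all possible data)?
No, not equivalent

Query 1 returns: [(4,)]
Query 2 returns: [(2,)]

Reason: COUNT(*) counts rows, COUNT(DISTINCT category) counts unique categorys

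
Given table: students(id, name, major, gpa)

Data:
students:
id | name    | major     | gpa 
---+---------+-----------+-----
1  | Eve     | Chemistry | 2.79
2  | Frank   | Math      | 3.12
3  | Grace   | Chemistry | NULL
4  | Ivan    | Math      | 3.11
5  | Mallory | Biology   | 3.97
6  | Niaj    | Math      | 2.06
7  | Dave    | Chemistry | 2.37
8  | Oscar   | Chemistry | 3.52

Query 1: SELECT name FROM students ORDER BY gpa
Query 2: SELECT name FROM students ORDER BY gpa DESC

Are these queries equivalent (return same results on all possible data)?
No, not equivalent

Query 1 returns: [('Grace',), ('Niaj',), ('Dave',), ('Eve',), ('Ivan',), ('Frank',), ('Oscar',), ('Mallory',)]
Query 2 returns: [('Mallory',), ('Oscar',), ('Frank',), ('Ivan',), ('Eve',), ('Dave',), ('Niaj',), ('Grace',)]

Reason: ASC vs DESC gives opposite ordering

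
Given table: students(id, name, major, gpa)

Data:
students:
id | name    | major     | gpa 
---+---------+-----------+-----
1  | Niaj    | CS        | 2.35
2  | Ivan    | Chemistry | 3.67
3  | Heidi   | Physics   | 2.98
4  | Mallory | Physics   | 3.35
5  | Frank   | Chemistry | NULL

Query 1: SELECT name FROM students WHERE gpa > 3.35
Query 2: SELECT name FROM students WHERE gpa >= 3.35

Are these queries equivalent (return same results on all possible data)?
No, not equivalent

Query 1 returns: [('Ivan',)]
Query 2 returns: [('Ivan',), ('Mallory',)]

Reason: > vs >= gives different results when gpa = 3.35 exists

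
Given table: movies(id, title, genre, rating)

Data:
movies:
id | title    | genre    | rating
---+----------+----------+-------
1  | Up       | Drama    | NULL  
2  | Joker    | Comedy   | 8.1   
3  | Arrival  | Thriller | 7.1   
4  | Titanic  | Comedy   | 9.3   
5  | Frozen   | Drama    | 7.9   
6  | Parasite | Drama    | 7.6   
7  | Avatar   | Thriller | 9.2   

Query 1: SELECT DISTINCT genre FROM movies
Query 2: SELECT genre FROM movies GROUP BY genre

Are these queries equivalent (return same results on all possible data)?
Yes, equivalent

Both queries return: [('Comedy',), ('Drama',), ('Thriller',)]

Reason: Both get unique genres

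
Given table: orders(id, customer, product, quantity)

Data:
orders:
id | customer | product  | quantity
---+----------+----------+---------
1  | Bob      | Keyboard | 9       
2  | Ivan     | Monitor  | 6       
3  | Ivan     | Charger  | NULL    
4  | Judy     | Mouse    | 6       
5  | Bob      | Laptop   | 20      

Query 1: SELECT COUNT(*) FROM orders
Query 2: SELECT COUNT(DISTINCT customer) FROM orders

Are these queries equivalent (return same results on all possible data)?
No, not equivalent

Query 1 returns: [(5,)]
Query 2 returns: [(3,)]

Reason: COUNT(*) counts rows, COUNT(DISTINCT customer) counts unique customers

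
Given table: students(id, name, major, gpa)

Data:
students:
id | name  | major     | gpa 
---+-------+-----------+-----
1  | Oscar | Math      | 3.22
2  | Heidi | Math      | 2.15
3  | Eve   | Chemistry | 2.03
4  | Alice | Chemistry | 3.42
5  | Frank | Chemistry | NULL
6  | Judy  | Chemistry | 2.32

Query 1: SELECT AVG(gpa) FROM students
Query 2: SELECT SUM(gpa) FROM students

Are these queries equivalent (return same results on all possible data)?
No, not equivalent

Query 1 returns: [(2.628,)]
Query 2 returns: [(13.14,)]

Reason: AVG vs SUM give different aggregate values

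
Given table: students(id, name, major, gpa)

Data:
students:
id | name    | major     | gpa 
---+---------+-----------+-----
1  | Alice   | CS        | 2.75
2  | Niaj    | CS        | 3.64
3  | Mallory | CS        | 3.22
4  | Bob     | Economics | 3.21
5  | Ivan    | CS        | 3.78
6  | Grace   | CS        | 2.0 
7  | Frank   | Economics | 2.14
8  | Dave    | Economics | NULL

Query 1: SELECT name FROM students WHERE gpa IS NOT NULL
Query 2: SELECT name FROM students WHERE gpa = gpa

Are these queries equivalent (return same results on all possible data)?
Yes, equivalent

Both queries return: [('Alice',), ('Bob',), ('Frank',), ('Grace',), ('Ivan',), ('Mallory',), ('Niaj',)]

Reason: IS NOT NULL vs self-equality (both exclude NULLs)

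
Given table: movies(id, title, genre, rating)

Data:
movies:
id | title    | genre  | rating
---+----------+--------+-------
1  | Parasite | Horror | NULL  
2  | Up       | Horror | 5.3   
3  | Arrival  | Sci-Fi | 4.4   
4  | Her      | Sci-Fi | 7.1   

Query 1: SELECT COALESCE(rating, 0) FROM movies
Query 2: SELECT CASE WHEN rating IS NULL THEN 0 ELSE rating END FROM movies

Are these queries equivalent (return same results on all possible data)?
Yes, equivalent

Both queries return: [(0,), (4.4,), (5.3,), (7.1,)]

Reason: COALESCE vs CASE for NULL handling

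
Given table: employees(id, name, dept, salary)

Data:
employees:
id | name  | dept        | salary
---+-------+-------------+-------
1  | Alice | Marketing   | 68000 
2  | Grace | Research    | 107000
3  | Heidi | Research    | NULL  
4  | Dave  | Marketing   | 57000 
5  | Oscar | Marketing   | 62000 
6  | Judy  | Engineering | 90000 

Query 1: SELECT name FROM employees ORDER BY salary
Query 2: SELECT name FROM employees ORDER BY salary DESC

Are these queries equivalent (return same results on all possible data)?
No, not equivalent

Query 1 returns: [('Heidi',), ('Dave',), ('Oscar',), ('Alice',), ('Judy',), ('Grace',)]
Query 2 returns: [('Grace',), ('Judy',), ('Alice',), ('Oscar',), ('Dave',), ('Heidi',)]

Reason: ASC vs DESC gives opposite ordering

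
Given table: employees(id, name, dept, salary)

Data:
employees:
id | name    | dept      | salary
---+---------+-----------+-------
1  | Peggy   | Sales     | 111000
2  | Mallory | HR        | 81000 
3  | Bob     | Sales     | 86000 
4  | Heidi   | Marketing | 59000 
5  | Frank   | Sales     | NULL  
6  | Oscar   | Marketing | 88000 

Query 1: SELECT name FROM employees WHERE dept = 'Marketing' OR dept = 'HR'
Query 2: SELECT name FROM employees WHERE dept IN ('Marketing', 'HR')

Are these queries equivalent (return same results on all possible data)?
Yes, equivalent

Both queries return: [('Heidi',), ('Mallory',), ('Oscar',)]

Reason: OR vs IN are equivalent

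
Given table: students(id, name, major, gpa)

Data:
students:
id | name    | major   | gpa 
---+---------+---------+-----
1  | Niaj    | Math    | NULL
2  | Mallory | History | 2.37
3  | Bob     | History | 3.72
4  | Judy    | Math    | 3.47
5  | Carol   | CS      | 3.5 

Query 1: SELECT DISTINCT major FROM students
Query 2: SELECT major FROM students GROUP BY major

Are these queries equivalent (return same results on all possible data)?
Yes, equivalent

Both queries return: [('CS',), ('History',), ('Math',)]

Reason: Both get unique majors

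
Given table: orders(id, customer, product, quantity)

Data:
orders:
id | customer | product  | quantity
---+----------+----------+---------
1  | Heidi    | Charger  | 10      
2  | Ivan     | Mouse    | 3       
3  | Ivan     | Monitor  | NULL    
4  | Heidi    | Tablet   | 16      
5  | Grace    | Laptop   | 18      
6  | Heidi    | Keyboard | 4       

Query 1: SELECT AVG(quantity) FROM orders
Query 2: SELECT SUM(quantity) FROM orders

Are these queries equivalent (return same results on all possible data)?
No, not equivalent

Query 1 returns: [(10.2,)]
Query 2 returns: [(51,)]

Reason: AVG vs SUM give different aggregate values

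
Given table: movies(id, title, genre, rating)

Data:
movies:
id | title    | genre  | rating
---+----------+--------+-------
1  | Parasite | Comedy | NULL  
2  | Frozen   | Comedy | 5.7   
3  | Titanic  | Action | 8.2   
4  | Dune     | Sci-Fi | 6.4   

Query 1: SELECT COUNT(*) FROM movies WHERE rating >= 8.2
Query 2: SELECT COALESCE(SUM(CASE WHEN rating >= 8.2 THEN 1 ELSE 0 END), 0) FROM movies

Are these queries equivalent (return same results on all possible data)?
Yes, equivalent

Both queries return: [(1,)]

Reason: COUNT with WHERE vs conditional SUM (COALESCE handles empty-table NULL)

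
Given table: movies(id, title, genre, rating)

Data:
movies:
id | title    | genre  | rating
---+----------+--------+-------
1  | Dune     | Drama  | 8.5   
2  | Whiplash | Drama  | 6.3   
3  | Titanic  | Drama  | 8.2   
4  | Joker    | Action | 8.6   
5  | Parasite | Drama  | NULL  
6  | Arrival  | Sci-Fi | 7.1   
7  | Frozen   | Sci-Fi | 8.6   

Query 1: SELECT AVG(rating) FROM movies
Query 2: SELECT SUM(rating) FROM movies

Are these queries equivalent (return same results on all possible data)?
No, not equivalent

Query 1 returns: [(7.883333333333333,)]
Query 2 returns: [(47.3,)]

Reason: AVG vs SUM give different aggregate values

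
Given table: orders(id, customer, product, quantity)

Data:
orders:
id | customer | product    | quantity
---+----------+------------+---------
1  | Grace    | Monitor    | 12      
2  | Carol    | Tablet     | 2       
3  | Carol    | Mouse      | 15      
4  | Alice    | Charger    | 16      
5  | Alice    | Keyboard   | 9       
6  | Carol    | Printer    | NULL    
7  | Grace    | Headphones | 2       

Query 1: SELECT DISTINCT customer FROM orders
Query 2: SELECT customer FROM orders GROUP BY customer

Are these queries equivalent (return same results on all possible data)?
Yes, equivalent

Both queries return: [('Alice',), ('Carol',), ('Grace',)]

Reason: Both get unique customers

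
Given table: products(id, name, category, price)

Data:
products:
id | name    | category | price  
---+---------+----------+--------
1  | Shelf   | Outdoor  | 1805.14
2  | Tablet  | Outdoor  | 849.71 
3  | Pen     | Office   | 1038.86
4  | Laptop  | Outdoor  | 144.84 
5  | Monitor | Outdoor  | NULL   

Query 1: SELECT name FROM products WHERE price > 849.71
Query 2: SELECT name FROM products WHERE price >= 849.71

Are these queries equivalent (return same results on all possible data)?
No, not equivalent

Query 1 returns: [('Shelf',), ('Pen',)]
Query 2 returns: [('Shelf',), ('Tablet',), ('Pen',)]

Reason: > vs >= gives different results when price = 849.71 exists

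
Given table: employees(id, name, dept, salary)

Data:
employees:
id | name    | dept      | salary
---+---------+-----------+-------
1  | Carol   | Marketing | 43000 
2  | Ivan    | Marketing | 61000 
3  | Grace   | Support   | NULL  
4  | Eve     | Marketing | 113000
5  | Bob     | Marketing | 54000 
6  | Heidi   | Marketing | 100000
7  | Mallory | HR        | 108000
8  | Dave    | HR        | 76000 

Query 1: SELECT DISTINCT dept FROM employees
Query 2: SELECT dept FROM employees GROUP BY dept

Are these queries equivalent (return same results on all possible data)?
Yes, equivalent

Both queries return: [('HR',), ('Marketing',), ('Support',)]

Reason: Both get unique depts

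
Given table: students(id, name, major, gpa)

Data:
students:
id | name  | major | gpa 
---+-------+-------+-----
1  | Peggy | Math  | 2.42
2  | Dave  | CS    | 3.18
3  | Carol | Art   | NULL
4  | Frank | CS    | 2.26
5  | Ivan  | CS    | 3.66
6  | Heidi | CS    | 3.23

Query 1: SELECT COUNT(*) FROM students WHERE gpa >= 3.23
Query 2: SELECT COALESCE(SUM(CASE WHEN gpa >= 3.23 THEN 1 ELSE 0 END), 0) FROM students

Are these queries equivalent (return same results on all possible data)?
Yes, equivalent

Both queries return: [(2,)]

Reason: COUNT with WHERE vs conditional SUM (COALESCE handles empty-table NULL)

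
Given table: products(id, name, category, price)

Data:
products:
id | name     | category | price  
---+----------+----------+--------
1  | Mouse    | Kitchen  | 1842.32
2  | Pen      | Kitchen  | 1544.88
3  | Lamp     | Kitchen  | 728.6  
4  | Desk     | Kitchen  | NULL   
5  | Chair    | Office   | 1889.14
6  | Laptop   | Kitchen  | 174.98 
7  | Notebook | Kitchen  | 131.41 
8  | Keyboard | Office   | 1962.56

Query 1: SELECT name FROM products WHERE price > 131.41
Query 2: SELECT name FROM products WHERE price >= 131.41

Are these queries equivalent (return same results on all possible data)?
No, not equivalent

Query 1 returns: [('Mouse',), ('Pen',), ('Lamp',), ('Chair',), ('Laptop',), ('Keyboard',)]
Query 2 returns: [('Mouse',), ('Pen',), ('Lamp',), ('Chair',), ('Laptop',), ('Notebook',), ('Keyboard',)]

Reason: > vs >= gives different results when price = 131.41 exists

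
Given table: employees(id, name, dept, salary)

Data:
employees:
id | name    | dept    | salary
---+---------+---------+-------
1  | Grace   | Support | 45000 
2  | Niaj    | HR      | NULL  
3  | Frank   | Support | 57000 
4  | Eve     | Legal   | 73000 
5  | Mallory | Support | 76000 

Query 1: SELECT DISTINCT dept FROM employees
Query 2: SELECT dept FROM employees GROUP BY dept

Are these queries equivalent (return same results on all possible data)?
Yes, equivalent

Both queries return: [('HR',), ('Legal',), ('Support',)]

Reason: Both get unique depts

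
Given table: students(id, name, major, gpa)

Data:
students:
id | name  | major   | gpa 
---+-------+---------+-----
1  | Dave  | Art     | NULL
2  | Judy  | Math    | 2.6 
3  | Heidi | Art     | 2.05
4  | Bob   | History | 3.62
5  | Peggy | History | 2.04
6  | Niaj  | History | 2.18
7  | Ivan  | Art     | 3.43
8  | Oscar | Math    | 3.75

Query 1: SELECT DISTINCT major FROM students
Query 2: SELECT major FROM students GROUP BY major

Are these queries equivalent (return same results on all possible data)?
Yes, equivalent

Both queries return: [('Art',), ('History',), ('Math',)]

Reason: Both get unique majors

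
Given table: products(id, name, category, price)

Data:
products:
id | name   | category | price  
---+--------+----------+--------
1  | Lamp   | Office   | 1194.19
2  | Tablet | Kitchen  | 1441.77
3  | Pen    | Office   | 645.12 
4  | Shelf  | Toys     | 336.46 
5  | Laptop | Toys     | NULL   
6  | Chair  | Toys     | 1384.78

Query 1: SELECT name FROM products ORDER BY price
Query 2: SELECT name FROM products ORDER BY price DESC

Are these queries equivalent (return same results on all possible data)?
No, not equivalent

Query 1 returns: [('Laptop',), ('Shelf',), ('Pen',), ('Lamp',), ('Chair',), ('Tablet',)]
Query 2 returns: [('Tablet',), ('Chair',), ('Lamp',), ('Pen',), ('Shelf',), ('Laptop',)]

Reason: ASC vs DESC gives opposite ordering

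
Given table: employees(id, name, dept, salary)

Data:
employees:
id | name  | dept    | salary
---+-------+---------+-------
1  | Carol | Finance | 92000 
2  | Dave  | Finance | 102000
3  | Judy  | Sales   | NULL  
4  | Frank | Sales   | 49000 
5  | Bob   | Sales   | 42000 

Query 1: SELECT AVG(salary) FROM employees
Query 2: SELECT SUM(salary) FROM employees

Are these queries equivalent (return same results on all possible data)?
No, not equivalent

Query 1 returns: [(71250.0,)]
Query 2 returns: [(285000,)]

Reason: AVG vs SUM give different aggregate values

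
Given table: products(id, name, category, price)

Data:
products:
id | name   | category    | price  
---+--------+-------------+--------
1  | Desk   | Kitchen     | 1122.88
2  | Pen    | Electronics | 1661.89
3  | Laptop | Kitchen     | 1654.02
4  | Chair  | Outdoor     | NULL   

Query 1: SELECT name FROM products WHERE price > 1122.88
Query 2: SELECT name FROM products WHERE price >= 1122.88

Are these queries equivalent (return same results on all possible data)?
No, not equivalent

Query 1 returns: [('Pen',), ('Laptop',)]
Query 2 returns: [('Desk',), ('Pen',), ('Laptop',)]

Reason: > vs >= gives different results when price = 1122.88 exists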